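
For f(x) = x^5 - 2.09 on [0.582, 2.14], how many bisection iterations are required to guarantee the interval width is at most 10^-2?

8

Initial width b − a = 2.14 − 0.582 = 1.558000.
After n steps the width is (b−a)/2^n; need (b−a)/2^n ≤ 10^-2.
So n ≥ log₂(1.558000/10^-2) = log₂(155.8000) ≈ 7.2836.
Hence n = 8.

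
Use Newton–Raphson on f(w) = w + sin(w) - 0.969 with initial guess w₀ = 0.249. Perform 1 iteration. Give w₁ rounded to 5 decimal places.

Newton update: w ← w − f(w)/f'(w).
f'(w) = 1 + cos(w)
w_0 = 0.249000: f = -0.473565, f' = 1.969159 → w_1 = 0.249000 - (-0.473565)/(1.969159) = 0.489491

0.48949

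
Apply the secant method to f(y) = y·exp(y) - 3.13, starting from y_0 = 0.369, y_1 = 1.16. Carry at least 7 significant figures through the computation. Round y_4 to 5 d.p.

1.07189

f(y_0) = -2.596320, f(y_1) = 0.570323
y_2 = 1.160000 - (0.570323)·(1.160000 - 0.369000)/(0.570323 - (-2.596320)) = 1.017538; f(y_2) = -0.315106
y_3 = 1.017538 - (-0.315106)·(1.017538 - 1.160000)/(-0.315106 - (0.570323)) = 1.068238; f(y_3) = -0.021166
y_4 = 1.068238 - (-0.021166)·(1.068238 - 1.017538)/(-0.021166 - (-0.315106)) = 1.071888; f(y_4) = 0.000868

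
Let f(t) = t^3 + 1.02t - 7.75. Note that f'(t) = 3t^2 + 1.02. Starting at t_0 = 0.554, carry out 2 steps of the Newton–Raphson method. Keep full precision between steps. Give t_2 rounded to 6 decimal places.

2.871501

t_0 = 0.554000: f = -7.014889, f' = 1.940748 → t_1 = 0.554000 - (-7.014889)/(1.940748) = 4.168528
t_1 = 4.168528: f = 68.936864, f' = 53.149884 → t_2 = 4.168528 - (68.936864)/(53.149884) = 2.871501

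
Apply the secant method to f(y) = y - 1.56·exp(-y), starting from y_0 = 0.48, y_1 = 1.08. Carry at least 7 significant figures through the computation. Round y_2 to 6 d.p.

f(y_0) = -0.485302, f(y_1) = 0.550231
y_2 = 1.080000 - (0.550231)·(1.080000 - 0.480000)/(0.550231 - (-0.485302)) = 0.761190; f(y_2) = 0.032498

0.761190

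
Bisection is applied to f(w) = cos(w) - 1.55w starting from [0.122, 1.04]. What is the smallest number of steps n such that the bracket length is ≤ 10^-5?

17

Initial width b − a = 1.04 − 0.122 = 0.918000.
After n steps the width is (b−a)/2^n; need (b−a)/2^n ≤ 10^-5.
So n ≥ log₂(0.918000/10^-5) = log₂(91800.0000) ≈ 16.4862.
Hence n = 17.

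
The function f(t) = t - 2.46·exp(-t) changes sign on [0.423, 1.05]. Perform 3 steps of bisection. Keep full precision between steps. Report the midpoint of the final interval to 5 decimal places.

f(0.423000) = -1.188493, f(1.050000) = 0.189153 (opposite signs)
step 1: m = 0.736500, f(m) = -0.441315 < 0 → root in [0.736500, 1.050000]
step 2: m = 0.893250, f(m) = -0.113685 < 0 → root in [0.893250, 1.050000]
step 3: m = 0.971625, f(m) = 0.040595 > 0 → root in [0.893250, 0.971625]
Midpoint of [0.893250, 0.971625] = 0.932438

0.93244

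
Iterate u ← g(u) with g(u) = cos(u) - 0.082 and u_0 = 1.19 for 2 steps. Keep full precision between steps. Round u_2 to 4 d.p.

u_1 = g(1.190000) = 0.289660
u_2 = g(0.289660) = 0.876341

0.8763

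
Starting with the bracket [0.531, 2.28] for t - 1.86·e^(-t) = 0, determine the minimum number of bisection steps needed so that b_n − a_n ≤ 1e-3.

11

Initial width b − a = 2.28 − 0.531 = 1.749000.
After n steps the width is (b−a)/2^n; need (b−a)/2^n ≤ 1e-3.
So n ≥ log₂(1.749000/1e-3) = log₂(1749.0000) ≈ 10.7723.
Hence n = 11.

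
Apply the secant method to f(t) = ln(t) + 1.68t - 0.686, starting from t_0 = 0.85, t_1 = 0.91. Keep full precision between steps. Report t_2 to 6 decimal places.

f(t_0) = 0.579481, f(t_1) = 0.748489
t_2 = 0.910000 - (0.748489)·(0.910000 - 0.850000)/(0.748489 - (0.579481)) = 0.644277; f(t_2) = -0.043241

0.644277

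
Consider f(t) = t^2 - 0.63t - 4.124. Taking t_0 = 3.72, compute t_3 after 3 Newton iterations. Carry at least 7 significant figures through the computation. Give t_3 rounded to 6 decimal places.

Newton update: t ← t − f(t)/f'(t).
f'(t) = 2t - 0.63
t_0 = 3.720000: f = 7.370800, f' = 6.810000 → t_1 = 3.720000 - (7.370800)/(6.810000) = 2.637651
t_1 = 2.637651: f = 1.171480, f' = 4.645301 → t_2 = 2.637651 - (1.171480)/(4.645301) = 2.385464
t_2 = 2.385464: f = 0.063598, f' = 4.140929 → t_3 = 2.385464 - (0.063598)/(4.140929) = 2.370106

2.370106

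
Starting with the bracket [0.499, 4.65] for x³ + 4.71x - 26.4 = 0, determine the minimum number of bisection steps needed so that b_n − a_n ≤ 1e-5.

Initial width b − a = 4.65 − 0.499 = 4.151000.
After n steps the width is (b−a)/2^n; need (b−a)/2^n ≤ 1e-5.
So n ≥ log₂(4.151000/1e-5) = log₂(415100.0000) ≈ 18.6631.
Hence n = 19.

19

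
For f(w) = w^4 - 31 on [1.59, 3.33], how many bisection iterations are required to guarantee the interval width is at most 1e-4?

Initial width b − a = 3.33 − 1.59 = 1.740000.
After n steps the width is (b−a)/2^n; need (b−a)/2^n ≤ 1e-4.
So n ≥ log₂(1.740000/1e-4) = log₂(17400.0000) ≈ 14.0868.
Hence n = 15.

15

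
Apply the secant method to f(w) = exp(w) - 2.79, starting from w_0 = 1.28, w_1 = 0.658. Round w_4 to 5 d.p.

1.02582

Secant update: w_(k+1) = w_k − f(w_k)·(w_k − w_(k-1))/(f(w_k) − f(w_(k-1))).
f(w_0) = 0.806640, f(w_1) = -0.859073
w_2 = 0.658000 - (-0.859073)·(0.658000 - 1.280000)/(-0.859073 - (0.806640)) = 0.978790; f(w_2) = -0.128767
w_3 = 0.978790 - (-0.128767)·(0.978790 - 0.658000)/(-0.128767 - (-0.859073)) = 1.035351; f(w_3) = 0.026094
w_4 = 1.035351 - (0.026094)·(1.035351 - 0.978790)/(0.026094 - (-0.128767)) = 1.025820; f(w_4) = -0.000617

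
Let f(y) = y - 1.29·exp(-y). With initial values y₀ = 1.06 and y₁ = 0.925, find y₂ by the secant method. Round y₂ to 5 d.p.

f(y_0) = 0.613072, f(y_1) = 0.413474
y_2 = 0.925000 - (0.413474)·(0.925000 - 1.060000)/(0.413474 - (0.613072)) = 0.645342; f(y_2) = -0.031241

0.64534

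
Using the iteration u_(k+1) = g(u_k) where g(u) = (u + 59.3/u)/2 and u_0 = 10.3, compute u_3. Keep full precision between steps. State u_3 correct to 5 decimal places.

u_1 = g(10.300000) = 8.028641
u_2 = g(8.028641) = 7.707349
u_3 = g(7.707349) = 7.700652

7.70065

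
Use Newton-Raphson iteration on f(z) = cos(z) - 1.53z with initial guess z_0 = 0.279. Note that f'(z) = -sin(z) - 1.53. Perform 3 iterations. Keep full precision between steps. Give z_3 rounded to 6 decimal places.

0.555365

z_0 = 0.279000: f = 0.534461, f' = -1.805394 → z_1 = 0.279000 - (0.534461)/(-1.805394) = 0.575036
z_1 = 0.575036: f = -0.040632, f' = -2.073865 → z_2 = 0.575036 - (-0.040632)/(-2.073865) = 0.555443
z_2 = 0.555443: f = -0.000162, f' = -2.057320 → z_3 = 0.555443 - (-0.000162)/(-2.057320) = 0.555365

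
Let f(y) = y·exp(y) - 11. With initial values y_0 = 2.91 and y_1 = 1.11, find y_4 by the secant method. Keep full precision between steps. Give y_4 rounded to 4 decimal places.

1.7267

f(y_0) = 42.418284, f(y_1) = -7.631862
y_2 = 1.110000 - (-7.631862)·(1.110000 - 2.910000)/(-7.631862 - (42.418284)) = 1.384472; f(y_2) = -5.472197
y_3 = 1.384472 - (-5.472197)·(1.384472 - 1.110000)/(-5.472197 - (-7.631862)) = 2.079933; f(y_3) = 5.647646
y_4 = 2.079933 - (5.647646)·(2.079933 - 1.384472)/(5.647646 - (-5.472197)) = 1.726716; f(y_4) = -1.292127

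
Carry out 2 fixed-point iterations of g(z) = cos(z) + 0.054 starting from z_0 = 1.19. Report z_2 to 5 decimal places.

z_1 = g(1.190000) = 0.425660
z_2 = g(0.425660) = 0.964766

0.96477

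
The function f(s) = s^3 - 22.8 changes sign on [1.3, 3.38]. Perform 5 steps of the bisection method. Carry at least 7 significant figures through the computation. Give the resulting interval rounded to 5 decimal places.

f(1.300000) = -20.603000, f(3.380000) = 15.814472 (opposite signs)
step 1: m = 2.340000, f(m) = -9.987096 < 0 → root in [2.340000, 3.380000]
step 2: m = 2.860000, f(m) = 0.593656 > 0 → root in [2.340000, 2.860000]
step 3: m = 2.600000, f(m) = -5.224000 < 0 → root in [2.600000, 2.860000]
step 4: m = 2.730000, f(m) = -2.453583 < 0 → root in [2.730000, 2.860000]
step 5: m = 2.795000, f(m) = -0.965390 < 0 → root in [2.795000, 2.860000]

[2.79500, 2.86000]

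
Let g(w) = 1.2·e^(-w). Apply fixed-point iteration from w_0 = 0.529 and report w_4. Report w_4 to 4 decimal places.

0.6177

w_1 = g(0.529000) = 0.707033
w_2 = g(0.707033) = 0.591726
w_3 = g(0.591726) = 0.664045
w_4 = g(0.664045) = 0.617718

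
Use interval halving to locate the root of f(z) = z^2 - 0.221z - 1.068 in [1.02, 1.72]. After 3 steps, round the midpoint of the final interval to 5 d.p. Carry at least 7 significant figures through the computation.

f(1.020000) = -0.253020, f(1.720000) = 1.510280 (opposite signs)
step 1: m = 1.370000, f(m) = 0.506130 > 0 → root in [1.020000, 1.370000]
step 2: m = 1.195000, f(m) = 0.095930 > 0 → root in [1.020000, 1.195000]
step 3: m = 1.107500, f(m) = -0.086201 < 0 → root in [1.107500, 1.195000]
Midpoint of [1.107500, 1.195000] = 1.151250

1.15125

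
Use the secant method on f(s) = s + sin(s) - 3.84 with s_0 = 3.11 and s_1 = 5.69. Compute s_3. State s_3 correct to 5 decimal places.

4.54167

f(s_0) = -0.698413, f(s_1) = 1.290995
s_2 = 5.690000 - (1.290995)·(5.690000 - 3.110000)/(1.290995 - (-0.698413)) = 4.015749; f(s_2) = -0.591253
s_3 = 4.015749 - (-0.591253)·(4.015749 - 5.690000)/(-0.591253 - (1.290995)) = 4.541666; f(s_3) = -0.283796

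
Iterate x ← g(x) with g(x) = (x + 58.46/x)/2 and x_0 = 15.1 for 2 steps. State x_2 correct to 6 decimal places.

x_1 = g(15.100000) = 9.485762
x_2 = g(9.485762) = 7.824341

7.824341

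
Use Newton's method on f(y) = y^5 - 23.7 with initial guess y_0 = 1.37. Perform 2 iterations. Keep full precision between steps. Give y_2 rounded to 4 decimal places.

Newton update: y ← y − f(y)/f'(y).
f'(y) = 5y^4
y_0 = 1.370000: f = -18.873828, f' = 17.613768 → y_1 = 1.370000 - (-18.873828)/(17.613768) = 2.441538
y_1 = 2.441538: f = 63.059638, f' = 177.674127 → y_2 = 2.441538 - (63.059638)/(177.674127) = 2.086621

2.0866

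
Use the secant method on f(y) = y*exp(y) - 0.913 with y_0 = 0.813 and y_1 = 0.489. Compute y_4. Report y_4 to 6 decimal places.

0.534812

f(y_0) = 0.920040, f(y_1) = -0.115595
y_2 = 0.489000 - (-0.115595)·(0.489000 - 0.813000)/(-0.115595 - (0.920040)) = 0.525164; f(y_2) = -0.025086
y_3 = 0.525164 - (-0.025086)·(0.525164 - 0.489000)/(-0.025086 - (-0.115595)) = 0.535188; f(y_3) = 0.000976
y_4 = 0.535188 - (0.000976)·(0.535188 - 0.525164)/(0.000976 - (-0.025086)) = 0.534812; f(y_4) = -0.000008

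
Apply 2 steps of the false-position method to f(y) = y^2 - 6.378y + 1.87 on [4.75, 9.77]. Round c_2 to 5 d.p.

5.81948

f(4.750000) = -5.863000, f(9.770000) = 35.009840
step 1: c = 5.470093, f(c) = -3.096334 < 0 → new bracket [5.470093, 9.770000]
step 2: c = 5.819484, f(c) = -1.380274 < 0 → new bracket [5.819484, 9.770000]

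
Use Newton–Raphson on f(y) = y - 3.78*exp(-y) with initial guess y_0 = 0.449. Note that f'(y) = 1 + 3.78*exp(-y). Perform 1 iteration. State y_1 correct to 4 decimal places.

Newton update: y ← y − f(y)/f'(y).
y_0 = 0.449000: f = -1.963646, f' = 3.412646 → y_1 = 0.449000 - (-1.963646)/(3.412646) = 1.024403

1.0244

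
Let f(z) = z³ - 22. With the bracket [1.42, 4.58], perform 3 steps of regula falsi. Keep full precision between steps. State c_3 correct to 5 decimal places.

2.63963

False-position update: c = (a·f(b) − b·f(a))/(f(b) − f(a)); replace the endpoint whose sign matches f(c).
f(1.420000) = -19.136712, f(4.580000) = 74.071912
step 1: c = 2.068781, f(c) = -13.145914 < 0 → new bracket [2.068781, 4.580000]
step 2: c = 2.447285, f(c) = -7.342713 < 0 → new bracket [2.447285, 4.580000]
step 3: c = 2.639633, f(c) = -3.607937 < 0 → new bracket [2.639633, 4.580000]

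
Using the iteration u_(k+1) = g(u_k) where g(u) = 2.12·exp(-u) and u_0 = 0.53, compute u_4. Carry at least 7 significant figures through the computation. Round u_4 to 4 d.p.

0.6690

u_1 = g(0.530000) = 1.247843
u_2 = g(1.247843) = 0.608702
u_3 = g(0.608702) = 1.153400
u_4 = g(1.153400) = 0.668992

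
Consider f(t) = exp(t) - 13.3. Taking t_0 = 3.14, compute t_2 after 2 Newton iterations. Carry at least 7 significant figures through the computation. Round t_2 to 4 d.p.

f'(t) = exp(t)
t_0 = 3.140000: f = 9.803867, f' = 23.103867 → t_1 = 3.140000 - (9.803867)/(23.103867) = 2.715661
t_1 = 2.715661: f = 1.814601, f' = 15.114601 → t_2 = 2.715661 - (1.814601)/(15.114601) = 2.595605

2.5956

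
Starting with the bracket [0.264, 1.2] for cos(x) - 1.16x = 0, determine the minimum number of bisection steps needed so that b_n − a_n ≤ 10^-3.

10

Initial width b − a = 1.2 − 0.264 = 0.936000.
After n steps the width is (b−a)/2^n; need (b−a)/2^n ≤ 10^-3.
So n ≥ log₂(0.936000/10^-3) = log₂(936.0000) ≈ 9.8704.
Hence n = 10.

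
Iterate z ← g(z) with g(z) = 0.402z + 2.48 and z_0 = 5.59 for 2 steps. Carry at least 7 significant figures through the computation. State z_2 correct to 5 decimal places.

z_1 = g(5.590000) = 4.727180
z_2 = g(4.727180) = 4.380326

4.38033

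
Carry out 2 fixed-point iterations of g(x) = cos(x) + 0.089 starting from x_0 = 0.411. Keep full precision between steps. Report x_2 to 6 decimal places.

0.624479

x_1 = g(0.411000) = 1.005722
x_2 = g(1.005722) = 0.624479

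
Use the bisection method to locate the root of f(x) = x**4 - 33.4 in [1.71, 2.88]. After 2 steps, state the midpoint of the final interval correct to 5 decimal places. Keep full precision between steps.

f(1.710000) = -24.849639, f(2.880000) = 35.397071 (opposite signs)
step 1: m = 2.295000, f(m) = -5.658448 < 0 → root in [2.295000, 2.880000]
step 2: m = 2.587500, f(m) = 11.425117 > 0 → root in [2.295000, 2.587500]
Midpoint of [2.295000, 2.587500] = 2.441250

2.44125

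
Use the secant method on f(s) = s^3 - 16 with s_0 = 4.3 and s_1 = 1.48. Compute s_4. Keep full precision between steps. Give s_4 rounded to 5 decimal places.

2.42762

f(s_0) = 63.507000, f(s_1) = -12.758208
s_2 = 1.480000 - (-12.758208)·(1.480000 - 4.300000)/(-12.758208 - (63.507000)) = 1.951750; f(s_2) = -8.565139
s_3 = 1.951750 - (-8.565139)·(1.951750 - 1.480000)/(-8.565139 - (-12.758208)) = 2.915390; f(s_3) = 8.779359
s_4 = 2.915390 - (8.779359)·(2.915390 - 1.951750)/(8.779359 - (-8.565139)) = 2.427619; f(s_4) = -1.693223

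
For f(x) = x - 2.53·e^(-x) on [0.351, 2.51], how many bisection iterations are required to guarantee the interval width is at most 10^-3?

12

Initial width b − a = 2.51 − 0.351 = 2.159000.
After n steps the width is (b−a)/2^n; need (b−a)/2^n ≤ 10^-3.
So n ≥ log₂(2.159000/10^-3) = log₂(2159.0000) ≈ 11.0761.
Hence n = 12.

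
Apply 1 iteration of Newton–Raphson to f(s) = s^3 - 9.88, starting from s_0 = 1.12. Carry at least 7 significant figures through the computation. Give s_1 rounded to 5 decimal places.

3.37209

f'(s) = 3s^2
s_0 = 1.120000: f = -8.475072, f' = 3.763200 → s_1 = 1.120000 - (-8.475072)/(3.763200) = 3.372092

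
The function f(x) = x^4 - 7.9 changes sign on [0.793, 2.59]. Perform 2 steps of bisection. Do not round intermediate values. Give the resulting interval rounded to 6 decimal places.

f(0.793000) = -7.504549, f(2.590000) = 37.098606 (opposite signs)
step 1: m = 1.691500, f(m) = 0.286307 > 0 → root in [0.793000, 1.691500]
step 2: m = 1.242250, f(m) = -5.518580 < 0 → root in [1.242250, 1.691500]

[1.242250, 1.691500]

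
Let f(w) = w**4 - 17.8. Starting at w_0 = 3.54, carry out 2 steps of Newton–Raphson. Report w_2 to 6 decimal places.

f'(w) = 4w**3
w_0 = 3.540000: f = 139.240999, f' = 177.447456 → w_1 = 3.540000 - (139.240999)/(177.447456) = 2.755311
w_1 = 2.755311: f = 39.834529, f' = 83.670440 → w_2 = 2.755311 - (39.834529)/(83.670440) = 2.279223

2.279223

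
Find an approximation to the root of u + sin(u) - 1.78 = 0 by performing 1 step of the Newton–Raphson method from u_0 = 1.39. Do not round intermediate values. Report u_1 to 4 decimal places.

0.8868

f'(u) = 1 + cos(u)
u_0 = 1.390000: f = 0.593701, f' = 1.179813 → u_1 = 1.390000 - (0.593701)/(1.179813) = 0.886784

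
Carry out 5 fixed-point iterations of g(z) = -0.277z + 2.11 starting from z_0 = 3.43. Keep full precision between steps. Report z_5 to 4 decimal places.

1.6494

z_1 = g(3.430000) = 1.159890
z_2 = g(1.159890) = 1.788710
z_3 = g(1.788710) = 1.614527
z_4 = g(1.614527) = 1.662776
z_5 = g(1.662776) = 1.649411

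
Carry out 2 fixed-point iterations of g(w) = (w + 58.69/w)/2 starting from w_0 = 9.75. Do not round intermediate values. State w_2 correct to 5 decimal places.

w_1 = g(9.750000) = 7.884744
w_2 = g(7.884744) = 7.664116

7.66412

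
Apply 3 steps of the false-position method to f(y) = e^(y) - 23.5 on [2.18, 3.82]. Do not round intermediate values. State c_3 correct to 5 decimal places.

3.12729

False-position update: c = (a·f(b) − b·f(a))/(f(b) − f(a)); replace the endpoint whose sign matches f(c).
f(2.180000) = -14.653694, f(3.820000) = 22.104208
step 1: c = 2.833793, f(c) = -6.490144 < 0 → new bracket [2.833793, 3.820000]
step 2: c = 3.057635, f(c) = -2.222817 < 0 → new bracket [3.057635, 3.820000]
step 3: c = 3.127294, f(c) = -0.687827 < 0 → new bracket [3.127294, 3.820000]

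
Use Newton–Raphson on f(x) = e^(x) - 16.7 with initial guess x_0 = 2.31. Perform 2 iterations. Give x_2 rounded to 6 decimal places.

f'(x) = e^(x)
x_0 = 2.310000: f = -6.625575, f' = 10.074425 → x_1 = 2.310000 - (-6.625575)/(10.074425) = 2.967663
x_1 = 2.967663: f = 2.746418, f' = 19.446418 → x_2 = 2.967663 - (2.746418)/(19.446418) = 2.826433

2.826433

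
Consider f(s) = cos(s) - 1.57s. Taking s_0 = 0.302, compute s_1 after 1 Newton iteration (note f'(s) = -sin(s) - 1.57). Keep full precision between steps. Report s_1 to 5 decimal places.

0.55936

s_0 = 0.302000: f = 0.480604, f' = -1.867430 → s_1 = 0.302000 - (0.480604)/(-1.867430) = 0.559361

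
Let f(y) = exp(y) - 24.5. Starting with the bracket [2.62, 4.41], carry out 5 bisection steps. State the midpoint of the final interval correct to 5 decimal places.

f(2.620000) = -10.764276, f(4.410000) = 57.769464 (opposite signs)
step 1: m = 3.515000, f(m) = 9.115928 > 0 → root in [2.620000, 3.515000]
step 2: m = 3.067500, f(m) = -3.011885 < 0 → root in [3.067500, 3.515000]
step 3: m = 3.291250, f(m) = 2.376438 > 0 → root in [3.067500, 3.291250]
step 4: m = 3.179375, f(m) = -0.468271 < 0 → root in [3.179375, 3.291250]
step 5: m = 3.235313, f(m) = 0.914313 > 0 → root in [3.179375, 3.235313]
Midpoint of [3.179375, 3.235313] = 3.207344

3.20734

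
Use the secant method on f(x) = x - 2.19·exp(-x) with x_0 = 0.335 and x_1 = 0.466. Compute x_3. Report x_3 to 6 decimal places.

Secant update: x_(k+1) = x_k − f(x_k)·(x_k − x_(k-1))/(f(x_k) − f(x_(k-1))).
f(x_0) = -1.231590, f(x_1) = -0.908241
x_2 = 0.466000 - (-0.908241)·(0.466000 - 0.335000)/(-0.908241 - (-1.231590)) = 0.833960; f(x_2) = -0.117214
x_3 = 0.833960 - (-0.117214)·(0.833960 - 0.466000)/(-0.117214 - (-0.908241)) = 0.888484; f(x_3) = -0.012217

0.888484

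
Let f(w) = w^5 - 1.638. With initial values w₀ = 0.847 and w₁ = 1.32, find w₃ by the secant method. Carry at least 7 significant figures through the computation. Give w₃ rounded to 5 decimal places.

f(w_0) = -1.202070, f(w_1) = 2.369464
w_2 = 1.320000 - (2.369464)·(1.320000 - 0.847000)/(2.369464 - (-1.202070)) = 1.006197; f(w_2) = -0.606626
w_3 = 1.006197 - (-0.606626)·(1.006197 - 1.320000)/(-0.606626 - (2.369464)) = 1.070161; f(w_3) = -0.234394

1.07016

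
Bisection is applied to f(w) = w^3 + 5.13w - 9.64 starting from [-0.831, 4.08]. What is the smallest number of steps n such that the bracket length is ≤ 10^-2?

9

Initial width b − a = 4.08 − -0.831 = 4.911000.
After n steps the width is (b−a)/2^n; need (b−a)/2^n ≤ 10^-2.
So n ≥ log₂(4.911000/10^-2) = log₂(491.1000) ≈ 8.9399.
Hence n = 9.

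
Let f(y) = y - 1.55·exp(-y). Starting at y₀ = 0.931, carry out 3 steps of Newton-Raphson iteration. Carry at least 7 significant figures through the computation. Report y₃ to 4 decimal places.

f'(y) = 1 + 1.55·exp(-y)
y_0 = 0.931000: f = 0.320053, f' = 1.610947 → y_1 = 0.931000 - (0.320053)/(1.610947) = 0.732326
y_1 = 0.732326: f = -0.012897, f' = 1.745223 → y_2 = 0.732326 - (-0.012897)/(1.745223) = 0.739716
y_2 = 0.739716: f = -0.000020, f' = 1.739736 → y_3 = 0.739716 - (-0.000020)/(1.739736) = 0.739728

0.7397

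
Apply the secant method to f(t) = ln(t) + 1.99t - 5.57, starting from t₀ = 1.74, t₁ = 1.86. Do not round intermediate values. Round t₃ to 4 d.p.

f(t_0) = -1.553515, f(t_1) = -1.248024
t_2 = 1.860000 - (-1.248024)·(1.860000 - 1.740000)/(-1.248024 - (-1.553515)) = 2.350236; f(t_2) = -0.038515
t_3 = 2.350236 - (-0.038515)·(2.350236 - 1.860000)/(-0.038515 - (-1.248024)) = 2.365847; f(t_3) = -0.000829

2.3658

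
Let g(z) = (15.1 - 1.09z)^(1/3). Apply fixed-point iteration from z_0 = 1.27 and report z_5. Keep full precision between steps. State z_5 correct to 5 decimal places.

z_1 = g(1.270000) = 2.393716
z_2 = g(2.393716) = 2.320228
z_3 = g(2.320228) = 2.325177
z_4 = g(2.325177) = 2.324845
z_5 = g(2.324845) = 2.324867

2.32487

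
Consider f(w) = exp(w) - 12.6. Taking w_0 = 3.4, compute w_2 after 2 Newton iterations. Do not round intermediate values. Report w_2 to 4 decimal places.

Newton update: w ← w − f(w)/f'(w).
f'(w) = exp(w)
w_0 = 3.400000: f = 17.364100, f' = 29.964100 → w_1 = 3.400000 - (17.364100)/(29.964100) = 2.820503
w_1 = 2.820503: f = 4.185295, f' = 16.785295 → w_2 = 2.820503 - (4.185295)/(16.785295) = 2.571160

2.5712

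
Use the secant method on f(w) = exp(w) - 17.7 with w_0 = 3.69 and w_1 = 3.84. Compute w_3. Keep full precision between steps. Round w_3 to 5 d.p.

2.99094

Secant update: w_(k+1) = w_k − f(w_k)·(w_k − w_(k-1))/(f(w_k) − f(w_(k-1))).
f(w_0) = 22.344847, f(w_1) = 28.825474
w_2 = 3.840000 - (28.825474)·(3.840000 - 3.690000)/(28.825474 - (22.344847)) = 3.172808; f(w_2) = 6.174436
w_3 = 3.172808 - (6.174436)·(3.172808 - 3.840000)/(6.174436 - (28.825474)) = 2.990939; f(w_3) = 2.204359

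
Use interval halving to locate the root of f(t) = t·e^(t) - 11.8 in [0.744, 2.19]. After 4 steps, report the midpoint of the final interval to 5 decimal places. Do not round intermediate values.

1.87369

f(0.744000) = -10.234374, f(2.190000) = 7.768117 (opposite signs)
step 1: m = 1.467000, f(m) = -5.438784 < 0 → root in [1.467000, 2.190000]
step 2: m = 1.828500, f(m) = -0.418423 < 0 → root in [1.828500, 2.190000]
step 3: m = 2.009250, f(m) = 3.184428 > 0 → root in [1.828500, 2.009250]
step 4: m = 1.918875, f(m) = 1.273850 > 0 → root in [1.828500, 1.918875]
Midpoint of [1.828500, 1.918875] = 1.873687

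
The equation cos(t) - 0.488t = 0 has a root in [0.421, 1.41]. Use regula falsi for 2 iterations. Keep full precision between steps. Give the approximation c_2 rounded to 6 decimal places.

1.036244

False-position update: c = (a·f(b) − b·f(a))/(f(b) − f(a)); replace the endpoint whose sign matches f(c).
f(0.421000) = 0.707233, f(1.410000) = -0.527976
step 1: c = 0.987263, f(c) = 0.069191 > 0 → new bracket [0.987263, 1.410000]
step 2: c = 1.036244, f(c) = 0.003769 > 0 → new bracket [1.036244, 1.410000]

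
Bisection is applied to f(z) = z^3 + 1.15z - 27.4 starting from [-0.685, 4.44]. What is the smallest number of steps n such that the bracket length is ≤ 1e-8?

Initial width b − a = 4.44 − -0.685 = 5.125000.
After n steps the width is (b−a)/2^n; need (b−a)/2^n ≤ 1e-8.
So n ≥ log₂(5.125000/1e-8) = log₂(512500000.0000) ≈ 28.9330.
Hence n = 29.

29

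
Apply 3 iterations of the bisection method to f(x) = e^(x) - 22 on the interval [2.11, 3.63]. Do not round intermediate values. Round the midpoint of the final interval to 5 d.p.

f(2.110000) = -13.751759, f(3.630000) = 15.712817 (opposite signs)
step 1: m = 2.870000, f(m) = -4.362982 < 0 → root in [2.870000, 3.630000]
step 2: m = 3.250000, f(m) = 3.790340 > 0 → root in [2.870000, 3.250000]
step 3: m = 3.060000, f(m) = -0.672443 < 0 → root in [3.060000, 3.250000]
Midpoint of [3.060000, 3.250000] = 3.155000

3.15500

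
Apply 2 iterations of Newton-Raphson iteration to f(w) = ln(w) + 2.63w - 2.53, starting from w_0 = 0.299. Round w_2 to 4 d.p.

f'(w) = 1/w + 2.63
w_0 = 0.299000: f = -2.950942, f' = 5.974482 → w_1 = 0.299000 - (-2.950942)/(5.974482) = 0.792924
w_1 = 0.792924: f = -0.676637, f' = 3.891154 → w_2 = 0.792924 - (-0.676637)/(3.891154) = 0.966815

0.9668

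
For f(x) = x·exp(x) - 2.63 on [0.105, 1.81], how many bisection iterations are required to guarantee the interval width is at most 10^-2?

Initial width b − a = 1.81 − 0.105 = 1.705000.
After n steps the width is (b−a)/2^n; need (b−a)/2^n ≤ 10^-2.
So n ≥ log₂(1.705000/10^-2) = log₂(170.5000) ≈ 7.4136.
Hence n = 8.

8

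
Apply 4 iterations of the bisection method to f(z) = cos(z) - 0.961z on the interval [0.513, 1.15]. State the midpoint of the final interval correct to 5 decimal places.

f(0.513000) = 0.378283, f(1.150000) = -0.696663 (opposite signs)
step 1: m = 0.831500, f(m) = -0.125303 < 0 → root in [0.513000, 0.831500]
step 2: m = 0.672250, f(m) = 0.136390 > 0 → root in [0.672250, 0.831500]
step 3: m = 0.751875, f(m) = 0.007858 > 0 → root in [0.751875, 0.831500]
step 4: m = 0.791687, f(m) = -0.058166 < 0 → root in [0.751875, 0.791687]
Midpoint of [0.751875, 0.791687] = 0.771781

0.77178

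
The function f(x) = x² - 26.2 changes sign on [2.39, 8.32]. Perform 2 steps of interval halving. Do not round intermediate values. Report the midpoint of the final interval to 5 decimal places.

4.61375

f(2.390000) = -20.487900, f(8.320000) = 43.022400 (opposite signs)
step 1: m = 5.355000, f(m) = 2.476025 > 0 → root in [2.390000, 5.355000]
step 2: m = 3.872500, f(m) = -11.203744 < 0 → root in [3.872500, 5.355000]
Midpoint of [3.872500, 5.355000] = 4.613750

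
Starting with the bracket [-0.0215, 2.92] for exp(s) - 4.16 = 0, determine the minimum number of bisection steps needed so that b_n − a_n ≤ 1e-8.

Initial width b − a = 2.92 − -0.0215 = 2.941500.
After n steps the width is (b−a)/2^n; need (b−a)/2^n ≤ 1e-8.
So n ≥ log₂(2.941500/1e-8) = log₂(294150000.0000) ≈ 28.1320.
Hence n = 29.

29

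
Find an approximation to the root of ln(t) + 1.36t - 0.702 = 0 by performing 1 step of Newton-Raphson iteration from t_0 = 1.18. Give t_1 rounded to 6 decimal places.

0.696043

f'(t) = 1/t + 1.36
t_0 = 1.180000: f = 1.068314, f' = 2.207458 → t_1 = 1.180000 - (1.068314)/(2.207458) = 0.696043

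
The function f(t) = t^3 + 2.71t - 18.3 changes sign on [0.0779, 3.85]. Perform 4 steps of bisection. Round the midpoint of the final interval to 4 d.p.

f(0.077900) = -18.088418, f(3.850000) = 49.200125 (opposite signs)
step 1: m = 1.963950, f(m) = -5.402545 < 0 → root in [1.963950, 3.850000]
step 2: m = 2.906975, f(m) = 14.143305 > 0 → root in [1.963950, 2.906975]
step 3: m = 2.435462, f(m) = 2.745995 > 0 → root in [1.963950, 2.435462]
step 4: m = 2.199706, f(m) = -1.695061 < 0 → root in [2.199706, 2.435462]
Midpoint of [2.199706, 2.435462] = 2.317584

2.3176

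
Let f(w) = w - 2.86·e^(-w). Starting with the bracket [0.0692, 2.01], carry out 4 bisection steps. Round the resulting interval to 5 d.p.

f(0.069200) = -2.599580, f(2.010000) = 1.626792 (opposite signs)
step 1: m = 1.039600, f(m) = 0.028315 > 0 → root in [0.069200, 1.039600]
step 2: m = 0.554400, f(m) = -1.088432 < 0 → root in [0.554400, 1.039600]
step 3: m = 0.797000, f(m) = -0.491942 < 0 → root in [0.797000, 1.039600]
step 4: m = 0.918300, f(m) = -0.223404 < 0 → root in [0.918300, 1.039600]

[0.91830, 1.03960]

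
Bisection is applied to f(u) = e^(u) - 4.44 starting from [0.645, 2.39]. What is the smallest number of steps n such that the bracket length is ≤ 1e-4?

Initial width b − a = 2.39 − 0.645 = 1.745000.
After n steps the width is (b−a)/2^n; need (b−a)/2^n ≤ 1e-4.
So n ≥ log₂(1.745000/1e-4) = log₂(17450.0000) ≈ 14.0909.
Hence n = 15.

15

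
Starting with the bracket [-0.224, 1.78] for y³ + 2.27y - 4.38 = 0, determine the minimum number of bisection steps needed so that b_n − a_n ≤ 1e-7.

25

Initial width b − a = 1.78 − -0.224 = 2.004000.
After n steps the width is (b−a)/2^n; need (b−a)/2^n ≤ 1e-7.
So n ≥ log₂(2.004000/1e-7) = log₂(20040000.0000) ≈ 24.2564.
Hence n = 25.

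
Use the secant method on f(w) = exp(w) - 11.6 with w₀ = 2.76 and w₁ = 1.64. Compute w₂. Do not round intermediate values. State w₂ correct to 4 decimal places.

f(w_0) = 4.199843, f(w_1) = -6.444830
w_2 = 1.640000 - (-6.444830)·(1.640000 - 2.760000)/(-6.444830 - (4.199843)) = 2.318105; f(w_2) = -1.443587

2.3181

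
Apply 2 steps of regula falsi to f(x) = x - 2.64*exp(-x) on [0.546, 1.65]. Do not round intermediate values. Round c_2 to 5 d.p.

False-position update: c = (a·f(b) − b·f(a))/(f(b) − f(a)); replace the endpoint whose sign matches f(c).
f(0.546000) = -0.983252, f(1.650000) = 1.142988
step 1: c = 1.056530, f(c) = 0.138708 > 0 → new bracket [0.546000, 1.056530]
step 2: c = 0.993413, f(c) = 0.015794 > 0 → new bracket [0.546000, 0.993413]

0.99341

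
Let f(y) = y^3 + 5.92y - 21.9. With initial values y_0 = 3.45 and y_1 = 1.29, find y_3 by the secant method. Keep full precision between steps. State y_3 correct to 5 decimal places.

Secant update: y_(k+1) = y_k − f(y_k)·(y_k − y_(k-1))/(f(y_k) − f(y_(k-1))).
f(y_0) = 39.587625, f(y_1) = -12.116511
y_2 = 1.290000 - (-12.116511)·(1.290000 - 3.450000)/(-12.116511 - (39.587625)) = 1.796181; f(y_2) = -5.471647
y_3 = 1.796181 - (-5.471647)·(1.796181 - 1.290000)/(-5.471647 - (-12.116511)) = 2.212991; f(y_3) = 2.038654

2.21299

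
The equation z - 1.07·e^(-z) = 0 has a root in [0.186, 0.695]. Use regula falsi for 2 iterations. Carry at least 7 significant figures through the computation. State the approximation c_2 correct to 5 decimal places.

f(0.186000) = -0.702393, f(0.695000) = 0.160990
step 1: c = 0.600090, f(c) = 0.012914 > 0 → new bracket [0.186000, 0.600090]
step 2: c = 0.592614, f(c) = 0.001032 > 0 → new bracket [0.186000, 0.592614]

0.59261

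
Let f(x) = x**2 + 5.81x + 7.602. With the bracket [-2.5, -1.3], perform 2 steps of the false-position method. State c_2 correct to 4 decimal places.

False-position update: c = (a·f(b) − b·f(a))/(f(b) − f(a)); replace the endpoint whose sign matches f(c).
f(-2.500000) = -0.673000, f(-1.300000) = 1.739000
step 1: c = -2.165174, f(c) = -0.289683 < 0 → new bracket [-2.165174, -1.300000]
step 2: c = -2.041633, f(c) = -0.091622 < 0 → new bracket [-2.041633, -1.300000]

-2.0416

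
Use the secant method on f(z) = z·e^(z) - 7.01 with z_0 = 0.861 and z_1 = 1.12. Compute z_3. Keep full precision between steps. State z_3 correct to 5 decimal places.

1.45050

Secant update: z_(k+1) = z_k − f(z_k)·(z_k − z_(k-1))/(f(z_k) − f(z_(k-1))).
f(z_0) = -4.973283, f(z_1) = -3.577363
z_2 = 1.120000 - (-3.577363)·(1.120000 - 0.861000)/(-3.577363 - (-4.973283)) = 1.783747; f(z_2) = 3.607067
z_3 = 1.783747 - (3.607067)·(1.783747 - 1.120000)/(3.607067 - (-3.577363)) = 1.450501; f(z_3) = -0.823247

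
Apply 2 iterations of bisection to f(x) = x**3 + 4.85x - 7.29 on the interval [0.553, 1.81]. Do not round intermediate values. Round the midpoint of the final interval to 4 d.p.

f(0.553000) = -4.438838, f(1.810000) = 7.418241 (opposite signs)
step 1: m = 1.181500, f(m) = 0.089581 > 0 → root in [0.553000, 1.181500]
step 2: m = 0.867250, f(m) = -2.431559 < 0 → root in [0.867250, 1.181500]
Midpoint of [0.867250, 1.181500] = 1.024375

1.0244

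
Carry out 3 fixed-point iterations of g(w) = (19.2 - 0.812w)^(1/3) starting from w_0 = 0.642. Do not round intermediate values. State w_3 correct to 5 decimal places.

w_1 = g(0.642000) = 2.653275
w_2 = g(2.653275) = 2.573576
w_3 = g(2.573576) = 2.576828

2.57683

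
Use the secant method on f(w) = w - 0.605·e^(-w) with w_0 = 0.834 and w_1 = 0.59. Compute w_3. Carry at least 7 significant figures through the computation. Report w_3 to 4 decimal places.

f(w_0) = 0.571243, f(w_1) = 0.254632
w_2 = 0.590000 - (0.254632)·(0.590000 - 0.834000)/(0.254632 - (0.571243)) = 0.393765; f(w_2) = -0.014315
w_3 = 0.393765 - (-0.014315)·(0.393765 - 0.590000)/(-0.014315 - (0.254632)) = 0.404210; f(w_3) = 0.000370

0.4042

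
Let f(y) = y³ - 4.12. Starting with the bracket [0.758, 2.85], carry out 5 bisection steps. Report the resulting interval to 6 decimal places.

f(0.758000) = -3.684480, f(2.850000) = 19.029125 (opposite signs)
step 1: m = 1.804000, f(m) = 1.750966 > 0 → root in [0.758000, 1.804000]
step 2: m = 1.281000, f(m) = -2.017929 < 0 → root in [1.281000, 1.804000]
step 3: m = 1.542500, f(m) = -0.449920 < 0 → root in [1.542500, 1.804000]
step 4: m = 1.673250, f(m) = 0.564708 > 0 → root in [1.542500, 1.673250]
step 5: m = 1.607875, f(m) = 0.036778 > 0 → root in [1.542500, 1.607875]

[1.542500, 1.607875]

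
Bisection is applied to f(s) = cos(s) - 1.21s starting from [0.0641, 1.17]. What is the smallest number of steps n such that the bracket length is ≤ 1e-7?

Initial width b − a = 1.17 − 0.0641 = 1.105900.
After n steps the width is (b−a)/2^n; need (b−a)/2^n ≤ 1e-7.
So n ≥ log₂(1.105900/1e-7) = log₂(11059000.0000) ≈ 23.3987.
Hence n = 24.

24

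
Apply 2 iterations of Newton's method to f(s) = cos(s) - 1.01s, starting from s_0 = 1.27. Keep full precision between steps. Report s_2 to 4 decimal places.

0.7349

f'(s) = -sin(s) - 1.01
s_0 = 1.270000: f = -0.986419, f' = -1.965101 → s_1 = 1.270000 - (-0.986419)/(-1.965101) = 0.768031
s_1 = 0.768031: f = -0.056432, f' = -1.704721 → s_2 = 0.768031 - (-0.056432)/(-1.704721) = 0.734928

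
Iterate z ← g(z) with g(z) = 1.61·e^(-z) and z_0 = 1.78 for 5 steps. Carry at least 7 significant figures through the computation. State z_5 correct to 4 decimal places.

0.5897

z_1 = g(1.780000) = 0.271507
z_2 = g(0.271507) = 1.227190
z_3 = g(1.227190) = 0.471915
z_4 = g(0.471915) = 1.004328
z_5 = g(1.004328) = 0.589728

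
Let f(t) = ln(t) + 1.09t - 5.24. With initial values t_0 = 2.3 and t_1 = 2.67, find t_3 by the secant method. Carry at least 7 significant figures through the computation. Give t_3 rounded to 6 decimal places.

f(t_0) = -1.900091, f(t_1) = -1.347622
t_2 = 2.670000 - (-1.347622)·(2.670000 - 2.300000)/(-1.347622 - (-1.900091)) = 3.572530; f(t_2) = -0.072669
t_3 = 3.572530 - (-0.072669)·(3.572530 - 2.670000)/(-0.072669 - (-1.347622)) = 3.623971; f(t_3) = -0.002301

3.623971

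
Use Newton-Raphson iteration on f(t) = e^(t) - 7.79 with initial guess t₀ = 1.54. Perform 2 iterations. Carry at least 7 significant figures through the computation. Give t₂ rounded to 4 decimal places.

2.0646

f'(t) = e^(t)
t_0 = 1.540000: f = -3.125410, f' = 4.664590 → t_1 = 1.540000 - (-3.125410)/(4.664590) = 2.210029
t_1 = 2.210029: f = 1.325979, f' = 9.115979 → t_2 = 2.210029 - (1.325979)/(9.115979) = 2.064572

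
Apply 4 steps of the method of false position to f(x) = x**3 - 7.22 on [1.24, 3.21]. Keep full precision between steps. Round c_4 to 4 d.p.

1.8967

f(1.240000) = -5.313376, f(3.210000) = 25.856161
step 1: c = 1.575820, f(c) = -3.306911 < 0 → new bracket [1.575820, 3.210000]
step 2: c = 1.761126, f(c) = -1.757756 < 0 → new bracket [1.761126, 3.210000]
step 3: c = 1.853353, f(c) = -0.853881 < 0 → new bracket [1.853353, 3.210000]
step 4: c = 1.896723, f(c) = -0.396424 < 0 → new bracket [1.896723, 3.210000]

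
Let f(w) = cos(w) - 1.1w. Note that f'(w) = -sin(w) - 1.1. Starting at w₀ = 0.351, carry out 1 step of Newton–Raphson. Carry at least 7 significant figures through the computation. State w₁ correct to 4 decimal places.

w_0 = 0.351000: f = 0.552929, f' = -1.443837 → w_1 = 0.351000 - (0.552929)/(-1.443837) = 0.733958

0.7340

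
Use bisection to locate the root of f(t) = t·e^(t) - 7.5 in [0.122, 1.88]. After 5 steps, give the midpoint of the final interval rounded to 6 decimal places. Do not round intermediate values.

1.577844

f(0.122000) = -7.362170, f(1.880000) = 4.820589 (opposite signs)
step 1: m = 1.001000, f(m) = -4.776278 < 0 → root in [1.001000, 1.880000]
step 2: m = 1.440500, f(m) = -1.417047 < 0 → root in [1.440500, 1.880000]
step 3: m = 1.660250, f(m) = 1.233954 > 0 → root in [1.440500, 1.660250]
step 4: m = 1.550375, f(m) = -0.192715 < 0 → root in [1.550375, 1.660250]
step 5: m = 1.605312, f(m) = 0.493518 > 0 → root in [1.550375, 1.605312]
Midpoint of [1.550375, 1.605312] = 1.577844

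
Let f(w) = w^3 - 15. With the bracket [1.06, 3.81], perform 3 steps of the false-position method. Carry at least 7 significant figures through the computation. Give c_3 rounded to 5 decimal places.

False-position update: c = (a·f(b) − b·f(a))/(f(b) − f(a)); replace the endpoint whose sign matches f(c).
f(1.060000) = -13.808984, f(3.810000) = 40.306341
step 1: c = 1.761737, f(c) = -9.532070 < 0 → new bracket [1.761737, 3.810000]
step 2: c = 2.153486, f(c) = -5.013198 < 0 → new bracket [2.153486, 3.810000]
step 3: c = 2.336728, f(c) = -2.240766 < 0 → new bracket [2.336728, 3.810000]

2.33673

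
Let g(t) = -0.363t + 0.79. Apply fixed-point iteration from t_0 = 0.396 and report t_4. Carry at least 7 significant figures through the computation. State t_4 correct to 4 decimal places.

t_1 = g(0.396000) = 0.646252
t_2 = g(0.646252) = 0.555411
t_3 = g(0.555411) = 0.588386
t_4 = g(0.588386) = 0.576416

0.5764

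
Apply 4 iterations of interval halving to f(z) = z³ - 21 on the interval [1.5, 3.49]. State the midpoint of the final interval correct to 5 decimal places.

f(1.500000) = -17.625000, f(3.490000) = 21.508549 (opposite signs)
step 1: m = 2.495000, f(m) = -5.468563 < 0 → root in [2.495000, 3.490000]
step 2: m = 2.992500, f(m) = 5.798006 > 0 → root in [2.495000, 2.992500]
step 3: m = 2.743750, f(m) = -0.344600 < 0 → root in [2.743750, 2.992500]
step 4: m = 2.868125, f(m) = 2.593601 > 0 → root in [2.743750, 2.868125]
Midpoint of [2.743750, 2.868125] = 2.805938

2.80594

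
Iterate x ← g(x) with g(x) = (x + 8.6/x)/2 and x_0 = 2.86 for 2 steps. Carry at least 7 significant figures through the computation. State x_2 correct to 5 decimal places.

x_1 = g(2.860000) = 2.933497
x_2 = g(2.933497) = 2.932576

2.93258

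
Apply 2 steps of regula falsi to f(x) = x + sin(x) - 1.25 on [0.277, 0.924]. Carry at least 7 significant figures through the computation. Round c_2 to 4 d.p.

f(0.277000) = -0.699529, f(0.924000) = 0.472019
step 1: c = 0.663323, f(c) = 0.029061 > 0 → new bracket [0.277000, 0.663323]
step 2: c = 0.647914, f(c) = 0.001438 > 0 → new bracket [0.277000, 0.647914]

0.6479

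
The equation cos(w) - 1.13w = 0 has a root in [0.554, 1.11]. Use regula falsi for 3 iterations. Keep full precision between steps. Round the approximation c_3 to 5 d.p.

0.68515

f(0.554000) = 0.224407, f(1.110000) = -0.809638
step 1: c = 0.674662, f(c) = 0.018550 > 0 → new bracket [0.674662, 1.110000]
step 2: c = 0.684413, f(c) = 0.001404 > 0 → new bracket [0.684413, 1.110000]
step 3: c = 0.685150, f(c) = 0.000105 > 0 → new bracket [0.685150, 1.110000]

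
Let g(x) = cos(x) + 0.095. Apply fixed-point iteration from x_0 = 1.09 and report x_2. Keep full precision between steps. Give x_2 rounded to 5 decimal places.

0.94359

x_1 = g(1.090000) = 0.557485
x_2 = g(0.557485) = 0.943588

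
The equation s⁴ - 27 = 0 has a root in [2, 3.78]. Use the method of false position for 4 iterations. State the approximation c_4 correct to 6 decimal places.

2.239526

f(2.000000) = -11.000000, f(3.780000) = 177.158375
step 1: c = 2.104061, f(c) = -7.401017 < 0 → new bracket [2.104061, 3.780000]
step 2: c = 2.171268, f(c) = -4.774384 < 0 → new bracket [2.171268, 3.780000]
step 3: c = 2.213485, f(c) = -2.994729 < 0 → new bracket [2.213485, 3.780000]
step 4: c = 2.239526, f(c) = -1.844997 < 0 → new bracket [2.239526, 3.780000]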